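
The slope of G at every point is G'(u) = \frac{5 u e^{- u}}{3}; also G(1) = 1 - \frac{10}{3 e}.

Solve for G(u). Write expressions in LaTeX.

Recognize the product-rule pattern: G'(u) = v'r + vr' with v = - \frac{5 u}{3} - \frac{5}{3}, r = e^{- u}, so integration by parts undoes it.
A general antiderivative is \frac{\left(- 5 u - 5\right) e^{- u}}{3} + C.
The condition gives C = 1 - \frac{10}{3 e} - (- \frac{10}{3 e}) = 1.
So G(u) = \frac{\left(- 5 u - 5\right) e^{- u}}{3} + 1.
Check: d/du[\frac{\left(- 5 u - 5\right) e^{- u}}{3} + 1] = \frac{5 u e^{- u}}{3} = G'(u).

G(u) = \frac{\left(- 5 u - 5\right) e^{- u}}{3} + 1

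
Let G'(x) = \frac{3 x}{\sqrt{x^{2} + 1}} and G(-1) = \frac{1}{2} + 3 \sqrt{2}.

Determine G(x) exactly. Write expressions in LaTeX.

G(x) = \frac{3 \sqrt{4 x^{2} + 4}}{2} + \frac{1}{2}

The substitution u = 4 x^{2} + 4 works: G'(x) is exactly (dG/du)*(du/dx) for that inner function.
A general antiderivative is \frac{3 \sqrt{4 x^{2} + 4}}{2} + C.
The condition gives C = \frac{1}{2} + 3 \sqrt{2} - (3 \sqrt{2}) = \frac{1}{2}.
So G(x) = \frac{3 \sqrt{4 x^{2} + 4}}{2} + \frac{1}{2}.
Check: d/dx[\frac{3 \sqrt{4 x^{2} + 4}}{2} + \frac{1}{2}] = \frac{3 x}{\sqrt{x^{2} + 1}} = G'(x).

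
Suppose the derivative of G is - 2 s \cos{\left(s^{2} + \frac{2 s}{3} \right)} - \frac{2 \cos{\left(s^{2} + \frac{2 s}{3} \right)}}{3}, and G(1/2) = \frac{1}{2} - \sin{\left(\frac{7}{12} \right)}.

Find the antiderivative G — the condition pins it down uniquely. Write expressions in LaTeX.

G'(s) matches the chain-rule pattern g'(h)*h' with inner function h(s) = s^{2} + \frac{2 s}{3}; substituting u = h(s) collapses the integral.
A general antiderivative is - \sin{\left(s^{2} + \frac{2 s}{3} \right)} + C.
The condition gives C = \frac{1}{2} - \sin{\left(\frac{7}{12} \right)} - (- \sin{\left(\frac{7}{12} \right)}) = \frac{1}{2}.
So G(s) = \frac{1}{2} - \sin{\left(s^{2} + \frac{2 s}{3} \right)}.
Check: d/ds[\frac{1}{2} - \sin{\left(s^{2} + \frac{2 s}{3} \right)}] = - 2 s \cos{\left(s^{2} + \frac{2 s}{3} \right)} - \frac{2 \cos{\left(s^{2} + \frac{2 s}{3} \right)}}{3} = G'(s).

G(s) = \frac{1}{2} - \sin{\left(s^{2} + \frac{2 s}{3} \right)}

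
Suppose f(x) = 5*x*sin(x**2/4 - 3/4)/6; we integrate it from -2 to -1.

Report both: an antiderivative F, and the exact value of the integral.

Antiderivative: F(x) = -5*cos(x**2/4 - 3/4)/3; value = -5*cos(1/2)/3 + 5*cos(1/4)/3

f matches the chain-rule pattern g'(h)*h' with inner function h(x) = x**2/4 - 3/4; substituting u = h(x) collapses the integral.
F(x) = -5*cos(x**2/4 - 3/4)/3 is an antiderivative of f.
Check: d/dx[-5*cos(x**2/4 - 3/4)/3] = 5*x*sin(x**2/4 - 3/4)/6 = f(x).
F(-1) = -5*cos(1/2)/3; F(-2) = -5*cos(1/4)/3.
Integral = F(-1) - F(-2) = -5*cos(1/2)/3 + 5*cos(1/4)/3.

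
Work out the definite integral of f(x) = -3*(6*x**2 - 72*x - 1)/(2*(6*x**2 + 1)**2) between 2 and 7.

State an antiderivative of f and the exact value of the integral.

Antiderivative: F(x) = (x/2 - 3)/(2*x**2 + 1/3); value = 723/2950

Recognize the product-rule pattern: f = u'v + uv' with u = 1/(2*x**2 + 1/3), v = x/2 - 3, so integration by parts undoes it.
F(x) = (x/2 - 3)/(2*x**2 + 1/3) is an antiderivative of f.
Check: d/dx[(x/2 - 3)/(2*x**2 + 1/3)] = (-18*x**2 + 216*x + 3)/(72*x**4 + 24*x**2 + 2), which equals f(x).
F(7) = 3/590; F(2) = -6/25.
Integral = F(7) - F(2) = 723/2950.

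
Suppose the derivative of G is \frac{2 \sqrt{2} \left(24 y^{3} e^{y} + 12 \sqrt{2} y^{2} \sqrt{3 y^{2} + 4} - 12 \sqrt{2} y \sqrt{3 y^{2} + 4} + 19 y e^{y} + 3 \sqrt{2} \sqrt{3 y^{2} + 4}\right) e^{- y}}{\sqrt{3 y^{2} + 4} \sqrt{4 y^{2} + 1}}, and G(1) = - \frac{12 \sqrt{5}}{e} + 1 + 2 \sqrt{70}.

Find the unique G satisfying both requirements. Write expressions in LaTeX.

G'(y) has the shape u'v + uv' for u = 3 \sqrt{4 y^{2} + 1} and v = \frac{4 \sqrt{\frac{3 y^{2}}{2} + 2}}{3} - 4 e^{- y} — it is the derivative of the product u*v.
A general antiderivative is 3 \sqrt{4 y^{2} + 1} \left(\frac{4 \sqrt{\frac{3 y^{2}}{2} + 2}}{3} - 4 e^{- y}\right) + C.
The condition gives C = - \frac{12 \sqrt{5}}{e} + 1 + 2 \sqrt{70} - (- \frac{12 \sqrt{5}}{e} + 2 \sqrt{70}) = 1.
So G(y) = 4 \sqrt{\frac{3 y^{2}}{2} + 2} \sqrt{4 y^{2} + 1} - 12 \sqrt{4 y^{2} + 1} e^{- y} + 1.
Check: d/dy[4 \sqrt{\frac{3 y^{2}}{2} + 2} \sqrt{4 y^{2} + 1} - 12 \sqrt{4 y^{2} + 1} e^{- y} + 1] = \frac{96 y^{3} \sqrt{4 y^{2} + 1} e^{y} + 48 \sqrt{2} y^{2} \sqrt{3 y^{2} + 4} \sqrt{4 y^{2} + 1} - 48 \sqrt{2} y \sqrt{3 y^{2} + 4} \sqrt{4 y^{2} + 1} + 76 y \sqrt{4 y^{2} + 1} e^{y} + 12 \sqrt{2} \sqrt{3 y^{2} + 4} \sqrt{4 y^{2} + 1}}{4 \sqrt{2} y^{2} \sqrt{3 y^{2} + 4} e^{y} + \sqrt{2} \sqrt{3 y^{2} + 4} e^{y}}, which equals G'(y).

G(y) = 4 \sqrt{\frac{3 y^{2}}{2} + 2} \sqrt{4 y^{2} + 1} - 12 \sqrt{4 y^{2} + 1} e^{- y} + 1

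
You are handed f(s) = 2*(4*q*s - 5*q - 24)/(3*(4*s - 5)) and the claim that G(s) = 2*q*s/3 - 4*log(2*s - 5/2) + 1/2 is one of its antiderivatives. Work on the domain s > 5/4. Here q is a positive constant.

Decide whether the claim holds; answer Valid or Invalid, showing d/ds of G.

Valid - differentiating G returns exactly f.

d/ds[G] = (8*q*s - 10*q - 48)/(12*s - 15)
This equals f(s) exactly, so the claim holds.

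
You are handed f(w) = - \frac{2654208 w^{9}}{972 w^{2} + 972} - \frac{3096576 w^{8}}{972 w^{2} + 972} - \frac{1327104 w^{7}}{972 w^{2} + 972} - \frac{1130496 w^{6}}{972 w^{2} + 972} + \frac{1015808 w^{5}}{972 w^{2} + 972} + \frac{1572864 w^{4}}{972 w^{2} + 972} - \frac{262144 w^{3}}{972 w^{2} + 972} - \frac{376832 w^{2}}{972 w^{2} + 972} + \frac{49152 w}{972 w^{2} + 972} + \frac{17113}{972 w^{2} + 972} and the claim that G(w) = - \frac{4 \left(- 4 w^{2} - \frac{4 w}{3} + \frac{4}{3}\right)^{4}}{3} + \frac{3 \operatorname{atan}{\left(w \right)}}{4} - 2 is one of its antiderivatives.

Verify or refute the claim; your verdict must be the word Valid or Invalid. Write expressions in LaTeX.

d/dw[G] = \frac{- 2654208 w^{9} - 3096576 w^{8} - 1327104 w^{7} - 1130496 w^{6} + 1015808 w^{5} + 1572864 w^{4} - 262144 w^{3} - 376832 w^{2} + 49152 w + 17113}{972 w^{2} + 972}
This equals f(w) exactly, so the claim holds.

Valid - the claim checks out under differentiation.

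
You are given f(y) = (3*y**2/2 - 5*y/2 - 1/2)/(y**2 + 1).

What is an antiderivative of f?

An antiderivative is F(y) = (6*y - 5*log(y**2 + 1) - 8*atan(y))/4.

A first test for any F(y): its y-derivative must equal f(y) identically.
Check: d/dy[(6*y - 5*log(y**2 + 1) - 8*atan(y))/4] = (3*y**2 - 5*y - 1)/(2*y**2 + 2), which equals f(y).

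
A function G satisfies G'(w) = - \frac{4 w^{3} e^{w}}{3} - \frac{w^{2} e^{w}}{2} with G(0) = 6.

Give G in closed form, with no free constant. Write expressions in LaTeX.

G(w) = \frac{\left(- 8 w^{3} + 21 w^{2} - 42 w + 42\right) e^{w} - 6}{6}

G'(w) has the shape u'v + uv' for u = - \frac{4 w^{3}}{3} + \frac{7 w^{2}}{2} - 7 w + 7 and v = e^{w} — it is the derivative of the product u*v.
A general antiderivative is \frac{\left(- 8 w^{3} + 21 w^{2} - 42 w + 42\right) e^{w}}{6} + C.
The condition gives C = 6 - (7) = -1.
So G(w) = \frac{\left(- 8 w^{3} + 21 w^{2} - 42 w + 42\right) e^{w} - 6}{6}.
Check: d/dw[\frac{\left(- 8 w^{3} + 21 w^{2} - 42 w + 42\right) e^{w} - 6}{6}] = - \frac{4 w^{3} e^{w}}{3} - \frac{w^{2} e^{w}}{2} = G'(w).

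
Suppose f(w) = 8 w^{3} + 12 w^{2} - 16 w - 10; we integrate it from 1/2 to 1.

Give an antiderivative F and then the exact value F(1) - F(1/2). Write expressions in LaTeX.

Antiderivative: F(w) = 2 w^{4} + 4 w^{3} - 8 w^{2} - 10 w; value = - \frac{45}{8}

f matches the chain-rule pattern g'(h)*h' with inner function h(w) = w^{2} + w - \frac{5}{2}; substituting u = h(w) collapses the integral.
F(w) = 2 w^{4} + 4 w^{3} - 8 w^{2} - 10 w is an antiderivative of f.
Check: d/dw[2 w^{4} + 4 w^{3} - 8 w^{2} - 10 w] = 8 w^{3} + 12 w^{2} - 16 w - 10 = f(w).
F(1) = -12; F(1/2) = - \frac{51}{8}.
Integral = F(1) - F(1/2) = - \frac{45}{8}.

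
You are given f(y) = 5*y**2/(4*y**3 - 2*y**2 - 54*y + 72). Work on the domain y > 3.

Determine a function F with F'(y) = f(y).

The denominator factors as 2*(y - 3)*(y + 4)*(2*y - 3); partial fractions split f into directly integrable pieces: -15/(22*(2*y - 3)) + 40/(77*(y + 4)) + 15/(14*(y - 3)).
Check: d/dy[5*(66*log(y - 3) - 21*log(y - 3/2) + 32*log(y + 4))/308] = 5*y**2/(4*y**3 - 2*y**2 - 54*y + 72) = f(y).

An antiderivative is F(y) = 5*(66*log(y - 3) - 21*log(y - 3/2) + 32*log(y + 4))/308.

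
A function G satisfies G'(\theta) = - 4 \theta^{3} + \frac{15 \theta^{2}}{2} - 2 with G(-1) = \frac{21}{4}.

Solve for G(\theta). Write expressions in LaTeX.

Integrate term by term and add the pieces.
A general antiderivative is - \theta^{4} + \frac{5 \theta^{3}}{2} - 2 \theta + \frac{23}{4} + C.
The condition gives C = \frac{21}{4} - (\frac{17}{4}) = 1.
So G(\theta) = \frac{- 4 \theta^{4} + 10 \theta^{3} - 8 \theta + 27}{4}.
Check: d/d\theta[\frac{- 4 \theta^{4} + 10 \theta^{3} - 8 \theta + 27}{4}] = - 4 \theta^{3} + \frac{15 \theta^{2}}{2} - 2 = G'(\theta).

G(\theta) = \frac{- 4 \theta^{4} + 10 \theta^{3} - 8 \theta + 27}{4}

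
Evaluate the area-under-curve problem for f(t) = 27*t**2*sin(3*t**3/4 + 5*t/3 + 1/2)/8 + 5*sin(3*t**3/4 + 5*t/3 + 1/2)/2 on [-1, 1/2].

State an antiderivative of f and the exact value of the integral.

Antiderivative: F(t) = -3*cos(3*t**3/4 + 5*t/3 + 1/2)/2; value = 3*cos(23/12)/2 - 3*cos(137/96)/2

The substitution u = 3*t**3/4 + 5*t/3 + 1/2 works: f is exactly (dF/du)*(du/dt) for that inner function.
F(t) = -3*cos(3*t**3/4 + 5*t/3 + 1/2)/2 is an antiderivative of f.
Check: d/dt[-3*cos(3*t**3/4 + 5*t/3 + 1/2)/2] = 27*t**2*sin(3*t**3/4 + 5*t/3 + 1/2)/8 + 5*sin(3*t**3/4 + 5*t/3 + 1/2)/2 = f(t).
F(1/2) = -3*cos(137/96)/2; F(-1) = -3*cos(23/12)/2.
Integral = F(1/2) - F(-1) = 3*cos(23/12)/2 - 3*cos(137/96)/2.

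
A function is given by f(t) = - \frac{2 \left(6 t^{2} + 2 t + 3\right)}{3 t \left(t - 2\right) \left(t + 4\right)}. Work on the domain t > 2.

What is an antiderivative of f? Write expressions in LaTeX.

The denominator factors as 3 t \left(t - 2\right) \left(t + 4\right); partial fractions split f into directly integrable pieces: - \frac{91}{36 \left(t + 4\right)} - \frac{31}{18 \left(t - 2\right)} + \frac{1}{4 t}.
Check: d/dt[\frac{\log{\left(t \right)}}{4} - \frac{31 \log{\left(t - 2 \right)}}{18} - \frac{91 \log{\left(t + 4 \right)}}{36}] = \frac{- 12 t^{2} - 4 t - 6}{3 t^{3} + 6 t^{2} - 24 t}, which equals f(t).

An antiderivative is F(t) = \frac{\log{\left(t \right)}}{4} - \frac{31 \log{\left(t - 2 \right)}}{18} - \frac{91 \log{\left(t + 4 \right)}}{36}.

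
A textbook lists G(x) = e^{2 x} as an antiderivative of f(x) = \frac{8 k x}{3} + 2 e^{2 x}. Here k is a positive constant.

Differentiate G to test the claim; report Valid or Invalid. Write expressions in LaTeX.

Invalid: d/dx[G] - f = - \frac{8 k x}{3}, which is not 0.

d/dx[G] = 2 e^{2 x}
d/dx[G] - f(x) = - \frac{8 k x}{3} != 0.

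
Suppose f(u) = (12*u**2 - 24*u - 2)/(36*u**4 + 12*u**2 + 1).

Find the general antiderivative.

Recognize the product-rule pattern: f = v'r + vr' with v = 1/(3*u**2 + 1/2), r = 1 - u, so integration by parts undoes it.
Check: d/du[-u/(3*u**2 + 1/2) + 1/(3*u**2 + 1/2)] = (12*u**2 - 24*u - 2)/(36*u**4 + 12*u**2 + 1) = f(u).

F(u) = -u/(3*u**2 + 1/2) + 1/(3*u**2 + 1/2) + C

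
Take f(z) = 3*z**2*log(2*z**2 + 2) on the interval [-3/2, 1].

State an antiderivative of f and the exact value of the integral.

Antiderivative: F(z) = z**3*log(z**2 + 1) - 2*z**3/3 + z**3*log(2) + 2*z - 2*atan(z); value = -2*atan(3/2) - pi/2 + log(4) + 25/12 + 27*log(13/2)/8

Recover f(z) by differentiating a candidate F(z); any mismatch rules it out.
F(z) = z**3*log(z**2 + 1) - 2*z**3/3 + z**3*log(2) + 2*z - 2*atan(z) is an antiderivative of f.
Check: d/dz[z**3*log(z**2 + 1) - 2*z**3/3 + z**3*log(2) + 2*z - 2*atan(z)] = 3*z**2*log(z**2 + 1) + 3*z**2*log(2), which equals f(z).
F(1) = -pi/2 + 4/3 + 2*log(2); F(-3/2) = -27*log(13/4)/8 - 27*log(2)/8 - 3/4 + 2*atan(3/2).
Integral = F(1) - F(-3/2) = -2*atan(3/2) - pi/2 + log(4) + 25/12 + 27*log(13/2)/8.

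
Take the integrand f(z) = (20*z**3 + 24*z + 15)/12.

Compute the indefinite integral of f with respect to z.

F(z) = 5*z**4/12 + z**2 + 5*z/4 + C

Check any antiderivative F(z) by computing F'(z) and comparing it with f(z).
Check: d/dz[5*z**4/12 + z**2 + 5*z/4] = 5*z**3/3 + 2*z + 5/4, which equals f(z).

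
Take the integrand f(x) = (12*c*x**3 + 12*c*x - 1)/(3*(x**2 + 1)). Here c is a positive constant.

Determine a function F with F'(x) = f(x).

Recover f(x) by differentiating a candidate F(x); any mismatch rules it out.
Check: d/dx[2*c*x**2 - atan(x)/3] = (12*c*x**3 + 12*c*x - 1)/(3*x**2 + 3), which equals f(x).

An antiderivative is F(x) = 2*c*x**2 - atan(x)/3.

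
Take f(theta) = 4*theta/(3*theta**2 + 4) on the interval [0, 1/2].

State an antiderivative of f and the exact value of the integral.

Antiderivative: F(theta) = 2*log(3*theta**2 + 4)/3; value = -2*log(4)/3 + 2*log(19/4)/3

f matches the chain-rule pattern g'(h)*h' with inner function h(theta) = 3*theta**2 + 4; substituting u = h(theta) collapses the integral.
F(theta) = 2*log(3*theta**2 + 4)/3 is an antiderivative of f.
Check: d/dtheta[2*log(3*theta**2 + 4)/3] = 4*theta/(3*theta**2 + 4) = f(theta).
F(1/2) = 2*log(19/4)/3; F(0) = 2*log(4)/3.
Integral = F(1/2) - F(0) = -2*log(4)/3 + 2*log(19/4)/3.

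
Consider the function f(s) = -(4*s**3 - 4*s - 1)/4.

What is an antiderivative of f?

Differentiate the proposed F(s) back; it has to land on f(s) exactly.
Check: d/ds[-s*(s + 1)*(s**2 - s - 1)/4] = -s**3 + s + 1/4, which equals f(s).

An antiderivative is F(s) = -s*(s + 1)*(s**2 - s - 1)/4.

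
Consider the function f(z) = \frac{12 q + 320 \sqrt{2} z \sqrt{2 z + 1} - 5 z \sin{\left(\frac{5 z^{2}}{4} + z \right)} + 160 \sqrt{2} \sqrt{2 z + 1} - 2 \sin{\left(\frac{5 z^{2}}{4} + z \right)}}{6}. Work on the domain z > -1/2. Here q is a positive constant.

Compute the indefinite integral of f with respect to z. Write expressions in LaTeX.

An antiderivative F(z) passes only if d/dz[F] lands on f(z) exactly.
Check: d/dz[\frac{6 q z + 64 \sqrt{2} z^{2} \sqrt{2 z + 1} + 64 \sqrt{2} z \sqrt{2 z + 1} + 16 \sqrt{2} \sqrt{2 z + 1} + \cos{\left(\frac{5 z^{2}}{4} + z \right)}}{3}] = \frac{12 q \sqrt{2 z + 1} + 640 \sqrt{2} z^{2} - 5 z \sqrt{2 z + 1} \sin{\left(\frac{5 z^{2}}{4} + z \right)} + 640 \sqrt{2} z - 2 \sqrt{2 z + 1} \sin{\left(\frac{5 z^{2}}{4} + z \right)} + 160 \sqrt{2}}{6 \sqrt{2 z + 1}}, which equals f(z).

F(z) = \frac{6 q z + 64 \sqrt{2} z^{2} \sqrt{2 z + 1} + 64 \sqrt{2} z \sqrt{2 z + 1} + 16 \sqrt{2} \sqrt{2 z + 1} + \cos{\left(\frac{5 z^{2}}{4} + z \right)}}{3} + C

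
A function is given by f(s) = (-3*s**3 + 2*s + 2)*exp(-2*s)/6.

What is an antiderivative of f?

An antiderivative is F(s) = s**3*exp(-2*s)/4 + 3*s**2*exp(-2*s)/8 + 5*s*exp(-2*s)/24 - exp(-2*s)/16.

f has the shape u'v + uv' for u = s**3/4 + 3*s**2/8 + 5*s/24 - 1/16 and v = exp(-2*s) — it is the derivative of the product u*v.
Check: d/ds[s**3*exp(-2*s)/4 + 3*s**2*exp(-2*s)/8 + 5*s*exp(-2*s)/24 - exp(-2*s)/16] = (-3*s**3 + 2*s + 2)*exp(-2*s)/6 = f(s).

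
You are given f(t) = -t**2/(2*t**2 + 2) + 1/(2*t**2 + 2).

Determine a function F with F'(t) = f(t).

Integrate term by term and add the pieces.
Check: d/dt[-t/2 + atan(t)] = (1 - t**2)/(2*t**2 + 2), which equals f(t).

An antiderivative is F(t) = -t/2 + atan(t).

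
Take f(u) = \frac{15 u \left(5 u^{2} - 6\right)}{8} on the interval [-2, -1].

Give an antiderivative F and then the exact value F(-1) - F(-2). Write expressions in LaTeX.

Antiderivative: F(u) = \frac{75 u^{4}}{32} - \frac{45 u^{2}}{8}; value = - \frac{585}{32}

f matches the chain-rule pattern g'(h)*h' with inner function h(u) = \frac{5 u^{2}}{4} - \frac{3}{2}; substituting w = h(u) collapses the integral.
F(u) = \frac{75 u^{4}}{32} - \frac{45 u^{2}}{8} is an antiderivative of f.
Check: d/du[\frac{75 u^{4}}{32} - \frac{45 u^{2}}{8}] = \frac{75 u^{3}}{8} - \frac{45 u}{4}, which equals f(u).
F(-1) = - \frac{105}{32}; F(-2) = 15.
Integral = F(-1) - F(-2) = - \frac{585}{32}.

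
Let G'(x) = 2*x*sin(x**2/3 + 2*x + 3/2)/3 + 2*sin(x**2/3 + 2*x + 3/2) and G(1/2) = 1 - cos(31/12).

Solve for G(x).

G(x) = 1 - cos(x**2/3 + 2*x + 3/2)

The substitution u = x**2/3 + 2*x + 3/2 works: G'(x) is exactly (dG/du)*(du/dx) for that inner function.
A general antiderivative is -cos(x**2/3 + 2*x + 3/2) + C.
The condition gives C = 1 - cos(31/12) - (-cos(31/12)) = 1.
So G(x) = 1 - cos(x**2/3 + 2*x + 3/2).
Check: d/dx[1 - cos(x**2/3 + 2*x + 3/2)] = 2*x*sin(x**2/3 + 2*x + 3/2)/3 + 2*sin(x**2/3 + 2*x + 3/2) = G'(x).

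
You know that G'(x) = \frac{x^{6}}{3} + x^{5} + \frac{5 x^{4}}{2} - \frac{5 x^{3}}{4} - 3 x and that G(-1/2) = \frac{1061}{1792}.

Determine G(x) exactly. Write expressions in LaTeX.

G(x) = \frac{x^{7}}{21} + \frac{x^{6}}{6} + \frac{x^{5}}{2} - \frac{5 x^{4}}{16} - \frac{3 x^{2}}{2} + 1

The integrand splits into summands that can be handled one at a time.
A general antiderivative is \frac{x^{7}}{21} + \frac{x^{6}}{6} + \frac{x^{5}}{2} - \frac{5 x^{4}}{16} - \frac{3 x^{2}}{2} + C.
The condition gives C = \frac{1061}{1792} - (- \frac{731}{1792}) = 1.
So G(x) = \frac{x^{7}}{21} + \frac{x^{6}}{6} + \frac{x^{5}}{2} - \frac{5 x^{4}}{16} - \frac{3 x^{2}}{2} + 1.
Check: d/dx[\frac{x^{7}}{21} + \frac{x^{6}}{6} + \frac{x^{5}}{2} - \frac{5 x^{4}}{16} - \frac{3 x^{2}}{2} + 1] = \frac{x^{6}}{3} + x^{5} + \frac{5 x^{4}}{2} - \frac{5 x^{3}}{4} - 3 x = G'(x).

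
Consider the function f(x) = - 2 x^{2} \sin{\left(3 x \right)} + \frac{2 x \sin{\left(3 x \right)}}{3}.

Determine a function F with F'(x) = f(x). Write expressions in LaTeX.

An antiderivative is F(x) = \frac{2 \left(9 x^{2} \cos{\left(3 x \right)} - 6 x \sin{\left(3 x \right)} - 3 x \cos{\left(3 x \right)} + \sin{\left(3 x \right)} - 2 \cos{\left(3 x \right)}\right)}{27}.

Integrate term by term and add the pieces.
Check: d/dx[\frac{2 \left(9 x^{2} \cos{\left(3 x \right)} - 6 x \sin{\left(3 x \right)} - 3 x \cos{\left(3 x \right)} + \sin{\left(3 x \right)} - 2 \cos{\left(3 x \right)}\right)}{27}] = - 2 x^{2} \sin{\left(3 x \right)} + \frac{2 x \sin{\left(3 x \right)}}{3} = f(x).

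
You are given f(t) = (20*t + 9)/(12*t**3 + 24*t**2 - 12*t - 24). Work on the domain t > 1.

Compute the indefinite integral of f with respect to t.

Factor the denominator (12*(t - 1)*(t + 1)*(t + 2)) and decompose: f = -31/(36*(t + 2)) + 11/(24*(t + 1)) + 29/(72*(t - 1)); each piece integrates to a log, atan, or power term.
Check: d/dt[29*log(t - 1)/72 + 11*log(t + 1)/24 - 31*log(t + 2)/36] = (20*t + 9)/(12*t**3 + 24*t**2 - 12*t - 24) = f(t).

F(t) = 29*log(t - 1)/72 + 11*log(t + 1)/24 - 31*log(t + 2)/36 + C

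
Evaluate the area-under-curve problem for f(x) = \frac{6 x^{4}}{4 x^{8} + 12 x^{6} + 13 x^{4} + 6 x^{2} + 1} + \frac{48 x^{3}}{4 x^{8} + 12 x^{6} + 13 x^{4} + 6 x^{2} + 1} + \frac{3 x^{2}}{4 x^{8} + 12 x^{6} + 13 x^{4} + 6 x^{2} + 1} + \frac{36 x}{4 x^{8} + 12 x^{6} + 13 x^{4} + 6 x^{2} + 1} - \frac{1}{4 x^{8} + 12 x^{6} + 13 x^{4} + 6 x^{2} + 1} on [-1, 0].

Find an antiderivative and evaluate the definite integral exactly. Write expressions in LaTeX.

Recognize the product-rule pattern: f = u'v + uv' with u = \frac{1}{x^{4} + \frac{3 x^{2}}{2} + \frac{1}{2}}, v = - \frac{x}{2} - 3, so integration by parts undoes it.
F(x) = - \frac{x + 6}{\left(x^{2} + 1\right) \left(2 x^{2} + 1\right)} is an antiderivative of f.
Check: d/dx[- \frac{x + 6}{\left(x^{2} + 1\right) \left(2 x^{2} + 1\right)}] = \frac{6 x^{4} + 48 x^{3} + 3 x^{2} + 36 x - 1}{4 x^{8} + 12 x^{6} + 13 x^{4} + 6 x^{2} + 1}, which equals f(x).
F(0) = -6; F(-1) = - \frac{5}{6}.
Integral = F(0) - F(-1) = - \frac{31}{6}.

Antiderivative: F(x) = - \frac{x + 6}{\left(x^{2} + 1\right) \left(2 x^{2} + 1\right)}; value = - \frac{31}{6}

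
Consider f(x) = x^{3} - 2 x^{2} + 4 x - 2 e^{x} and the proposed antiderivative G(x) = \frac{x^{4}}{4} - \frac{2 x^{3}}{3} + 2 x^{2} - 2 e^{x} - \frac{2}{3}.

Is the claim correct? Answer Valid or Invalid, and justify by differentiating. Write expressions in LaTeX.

d/dx[G] = x^{3} - 2 x^{2} + 4 x - 2 e^{x}
This equals f(x) exactly, so the claim holds.

Valid - differentiating G returns exactly f.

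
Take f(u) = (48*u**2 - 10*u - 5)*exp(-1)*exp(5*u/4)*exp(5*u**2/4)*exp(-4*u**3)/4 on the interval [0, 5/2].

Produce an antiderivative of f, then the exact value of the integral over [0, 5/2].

Antiderivative: F(u) = -exp(-1)*exp(5*u/4)*exp(5*u**2/4)*exp(-4*u**3); value = -exp(-841/16) + exp(-1)

The substitution w = -4*u**3 + 5*u**2/4 + 5*u/4 - 1 works: f is exactly (dF/dw)*(dw/du) for that inner function.
F(u) = -exp(-1)*exp(5*u/4)*exp(5*u**2/4)*exp(-4*u**3) is an antiderivative of f.
Check: d/du[-exp(-1)*exp(5*u/4)*exp(5*u**2/4)*exp(-4*u**3)] = (48*u**2*exp(5*u/4)*exp(5*u**2/4) - 10*u*exp(5*u/4)*exp(5*u**2/4) - 5*exp(5*u/4)*exp(5*u**2/4))*exp(-1)*exp(-4*u**3)/4, which equals f(u).
F(5/2) = -exp(-841/16); F(0) = -exp(-1).
Integral = F(5/2) - F(0) = -exp(-841/16) + exp(-1).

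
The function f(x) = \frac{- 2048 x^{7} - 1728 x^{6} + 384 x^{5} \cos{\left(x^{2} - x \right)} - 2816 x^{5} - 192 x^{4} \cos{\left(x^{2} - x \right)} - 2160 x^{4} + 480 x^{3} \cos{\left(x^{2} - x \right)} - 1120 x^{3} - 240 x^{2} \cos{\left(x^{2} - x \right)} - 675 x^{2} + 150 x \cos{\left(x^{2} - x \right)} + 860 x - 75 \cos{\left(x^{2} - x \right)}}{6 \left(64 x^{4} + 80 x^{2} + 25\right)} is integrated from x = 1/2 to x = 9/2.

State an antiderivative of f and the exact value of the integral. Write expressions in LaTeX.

Antiderivative: F(x) = - \frac{4 x^{4}}{3} - \frac{3 x^{3}}{2} - \frac{x^{2}}{3} + \frac{\sin{\left(x^{2} - x \right)}}{2} - \frac{5}{4 x^{2} + \frac{5}{2}}; value = - \frac{4828891}{7014} + \frac{\sin{\left(\frac{63}{4} \right)}}{2} + \frac{\sin{\left(\frac{1}{4} \right)}}{2}

Recover f(x) by differentiating a candidate F(x); any mismatch rules it out.
F(x) = - \frac{4 x^{4}}{3} - \frac{3 x^{3}}{2} - \frac{x^{2}}{3} + \frac{\sin{\left(x^{2} - x \right)}}{2} - \frac{5}{4 x^{2} + \frac{5}{2}} is an antiderivative of f.
Check: d/dx[- \frac{4 x^{4}}{3} - \frac{3 x^{3}}{2} - \frac{x^{2}}{3} + \frac{\sin{\left(x^{2} - x \right)}}{2} - \frac{5}{4 x^{2} + \frac{5}{2}}] = \frac{- 2048 x^{7} - 1728 x^{6} + 384 x^{5} \cos{\left(x^{2} - x \right)} - 2816 x^{5} - 192 x^{4} \cos{\left(x^{2} - x \right)} - 2160 x^{4} + 480 x^{3} \cos{\left(x^{2} - x \right)} - 1120 x^{3} - 240 x^{2} \cos{\left(x^{2} - x \right)} - 675 x^{2} + 150 x \cos{\left(x^{2} - x \right)} + 860 x - 75 \cos{\left(x^{2} - x \right)}}{384 x^{4} + 480 x^{2} + 150}, which equals f(x).
F(9/2) = - \frac{1844341}{2672} + \frac{\sin{\left(\frac{63}{4} \right)}}{2}; F(1/2) = - \frac{599}{336} - \frac{\sin{\left(\frac{1}{4} \right)}}{2}.
Integral = F(9/2) - F(1/2) = - \frac{4828891}{7014} + \frac{\sin{\left(\frac{63}{4} \right)}}{2} + \frac{\sin{\left(\frac{1}{4} \right)}}{2}.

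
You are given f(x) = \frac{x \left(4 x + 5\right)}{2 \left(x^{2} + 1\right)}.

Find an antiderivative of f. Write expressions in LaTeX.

Differentiate the proposed F(x) back; it has to land on f(x) exactly.
Check: d/dx[\frac{8 x + 5 \log{\left(x^{2} + 1 \right)} - 8 \operatorname{atan}{\left(x \right)}}{4}] = \frac{4 x^{2} + 5 x}{2 x^{2} + 2}, which equals f(x).

An antiderivative is F(x) = \frac{8 x + 5 \log{\left(x^{2} + 1 \right)} - 8 \operatorname{atan}{\left(x \right)}}{4}.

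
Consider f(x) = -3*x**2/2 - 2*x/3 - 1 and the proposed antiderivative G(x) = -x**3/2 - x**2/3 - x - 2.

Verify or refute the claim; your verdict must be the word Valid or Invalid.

Valid: G'(x) = f(x).

d/dx[G] = -3*x**2/2 - 2*x/3 - 1
This equals f(x) exactly, so the claim holds.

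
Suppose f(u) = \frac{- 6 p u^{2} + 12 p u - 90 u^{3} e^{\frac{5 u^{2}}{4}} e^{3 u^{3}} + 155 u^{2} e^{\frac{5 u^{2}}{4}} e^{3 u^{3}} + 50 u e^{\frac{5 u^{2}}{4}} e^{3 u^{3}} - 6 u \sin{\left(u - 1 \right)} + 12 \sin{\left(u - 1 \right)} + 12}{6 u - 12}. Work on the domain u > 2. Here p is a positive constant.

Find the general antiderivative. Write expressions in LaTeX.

Check any antiderivative F(u) by computing F'(u) and comparing it with f(u).
Check: d/du[- \frac{p u^{2}}{2} - \frac{5 e^{3 u^{3} + \frac{5 u^{2}}{4}}}{3} + 2 \log{\left(u - 2 \right)} + \cos{\left(u - 1 \right)}] = \frac{- 6 p u^{2} + 12 p u - 90 u^{3} e^{\frac{5 u^{2}}{4}} e^{3 u^{3}} + 155 u^{2} e^{\frac{5 u^{2}}{4}} e^{3 u^{3}} + 50 u e^{\frac{5 u^{2}}{4}} e^{3 u^{3}} - 6 u \sin{\left(u - 1 \right)} + 12 \sin{\left(u - 1 \right)} + 12}{6 u - 12} = f(u).

F(u) = - \frac{p u^{2}}{2} - \frac{5 e^{3 u^{3} + \frac{5 u^{2}}{4}}}{3} + 2 \log{\left(u - 2 \right)} + \cos{\left(u - 1 \right)} + C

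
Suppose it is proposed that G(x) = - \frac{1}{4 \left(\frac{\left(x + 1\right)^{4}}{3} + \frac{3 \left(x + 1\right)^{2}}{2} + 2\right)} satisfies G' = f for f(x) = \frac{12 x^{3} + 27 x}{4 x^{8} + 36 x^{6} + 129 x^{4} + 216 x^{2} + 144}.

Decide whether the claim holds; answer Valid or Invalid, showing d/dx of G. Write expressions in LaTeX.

d/dx[G] = \frac{12 x^{3} + 36 x^{2} + 63 x + 39}{4 x^{8} + 32 x^{7} + 148 x^{6} + 440 x^{5} + 949 x^{4} + 1460 x^{3} + 1642 x^{2} + 1196 x + 529}
d/dx[G] - f(x) = \frac{- 240 x^{10} - 1200 x^{9} - 4692 x^{8} - 11568 x^{7} - 23352 x^{6} - 34608 x^{5} - 40965 x^{4} - 35346 x^{3} - 18684 x^{2} - 5211 x + 5616}{16 x^{16} + 128 x^{15} + 736 x^{14} + 2912 x^{13} + 9640 x^{12} + 25808 x^{11} + 60688 x^{10} + 121016 x^{9} + 216193 x^{8} + 331044 x^{7} + 457158 x^{6} + 533004 x^{5} + 559569 x^{4} + 468576 x^{3} + 350712 x^{2} + 172224 x + 76176} != 0.

Invalid: d/dx[G] - f = \frac{- 240 x^{10} - 1200 x^{9} - 4692 x^{8} - 11568 x^{7} - 23352 x^{6} - 34608 x^{5} - 40965 x^{4} - 35346 x^{3} - 18684 x^{2} - 5211 x + 5616}{16 x^{16} + 128 x^{15} + 736 x^{14} + 2912 x^{13} + 9640 x^{12} + 25808 x^{11} + 60688 x^{10} + 121016 x^{9} + 216193 x^{8} + 331044 x^{7} + 457158 x^{6} + 533004 x^{5} + 559569 x^{4} + 468576 x^{3} + 350712 x^{2} + 172224 x + 76176}, which is not 0.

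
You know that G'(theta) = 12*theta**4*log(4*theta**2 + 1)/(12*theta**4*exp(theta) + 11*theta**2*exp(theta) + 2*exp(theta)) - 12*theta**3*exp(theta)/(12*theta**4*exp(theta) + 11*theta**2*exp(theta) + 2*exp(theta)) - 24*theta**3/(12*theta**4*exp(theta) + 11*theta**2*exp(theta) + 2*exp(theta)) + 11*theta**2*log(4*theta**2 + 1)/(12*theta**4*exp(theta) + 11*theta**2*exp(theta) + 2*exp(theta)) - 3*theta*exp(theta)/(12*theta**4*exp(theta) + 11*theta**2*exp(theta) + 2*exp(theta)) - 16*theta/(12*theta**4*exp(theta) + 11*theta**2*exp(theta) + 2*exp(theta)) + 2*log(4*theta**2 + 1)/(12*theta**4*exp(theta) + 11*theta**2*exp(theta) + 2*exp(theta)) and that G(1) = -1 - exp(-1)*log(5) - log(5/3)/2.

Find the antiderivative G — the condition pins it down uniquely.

Integrate term by term and add the pieces.
A general antiderivative is -log(theta**2 + 2/3)/2 - exp(-theta)*log(4*theta**2 + 1) + C.
The condition gives C = -1 - exp(-1)*log(5) - log(5/3)/2 - (-exp(-1)*log(5) - log(5/3)/2) = -1.
So G(theta) = (-exp(theta)*log(theta**2 + 2/3) - 2*exp(theta) - 2*log(4*theta**2 + 1))*exp(-theta)/2.
Check: d/dtheta[(-exp(theta)*log(theta**2 + 2/3) - 2*exp(theta) - 2*log(4*theta**2 + 1))*exp(-theta)/2] = (12*theta**4*log(4*theta**2 + 1) - 12*theta**3*exp(theta) - 24*theta**3 + 11*theta**2*log(4*theta**2 + 1) - 3*theta*exp(theta) - 16*theta + 2*log(4*theta**2 + 1))/(12*theta**4*exp(theta) + 11*theta**2*exp(theta) + 2*exp(theta)), which equals G'(theta).

G(theta) = (-exp(theta)*log(theta**2 + 2/3) - 2*exp(theta) - 2*log(4*theta**2 + 1))*exp(-theta)/2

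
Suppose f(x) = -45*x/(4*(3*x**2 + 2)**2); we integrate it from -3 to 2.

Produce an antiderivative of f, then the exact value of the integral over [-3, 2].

The substitution u = 2*x**2 + 4/3 works: f is exactly (dF/du)*(du/dx) for that inner function.
F(x) = 5/(4*(2*x**2 + 4/3)) is an antiderivative of f.
Check: d/dx[5/(4*(2*x**2 + 4/3))] = -45*x/(36*x**4 + 48*x**2 + 16), which equals f(x).
F(2) = 15/112; F(-3) = 15/232.
Integral = F(2) - F(-3) = 225/3248.

Antiderivative: F(x) = 5/(4*(2*x**2 + 4/3)); value = 225/3248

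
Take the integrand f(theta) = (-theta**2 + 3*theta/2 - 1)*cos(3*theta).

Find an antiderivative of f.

An antiderivative is F(theta) = (-18*theta**2*sin(3*theta) + 27*theta*sin(3*theta) - 12*theta*cos(3*theta) - 14*sin(3*theta) + 9*cos(3*theta))/54.

A first test for any F(theta): its theta-derivative must equal f(theta) identically.
Check: d/dtheta[(-18*theta**2*sin(3*theta) + 27*theta*sin(3*theta) - 12*theta*cos(3*theta) - 14*sin(3*theta) + 9*cos(3*theta))/54] = -theta**2*cos(3*theta) + 3*theta*cos(3*theta)/2 - cos(3*theta), which equals f(theta).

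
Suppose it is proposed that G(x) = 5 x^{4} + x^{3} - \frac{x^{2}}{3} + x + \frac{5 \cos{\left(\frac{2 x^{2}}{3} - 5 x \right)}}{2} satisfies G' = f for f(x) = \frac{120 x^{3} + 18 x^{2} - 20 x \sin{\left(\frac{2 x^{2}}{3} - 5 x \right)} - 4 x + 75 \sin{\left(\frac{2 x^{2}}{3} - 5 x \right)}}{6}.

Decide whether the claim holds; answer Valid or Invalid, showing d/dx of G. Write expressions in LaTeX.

d/dx[G] = 20 x^{3} + 3 x^{2} - \frac{10 x \sin{\left(\frac{2 x^{2}}{3} - 5 x \right)}}{3} - \frac{2 x}{3} + \frac{25 \sin{\left(\frac{2 x^{2}}{3} - 5 x \right)}}{2} + 1
d/dx[G] - f(x) = 1 != 0.

Invalid: d/dx[G] - f = 1, which is not 0.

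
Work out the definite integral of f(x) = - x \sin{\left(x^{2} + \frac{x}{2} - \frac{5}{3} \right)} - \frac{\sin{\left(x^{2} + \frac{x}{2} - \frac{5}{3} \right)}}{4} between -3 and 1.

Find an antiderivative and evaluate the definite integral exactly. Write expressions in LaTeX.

The substitution u = x^{2} + \frac{x}{2} - \frac{5}{3} works: f is exactly (dF/du)*(du/dx) for that inner function.
F(x) = \frac{\cos{\left(x^{2} + \frac{x}{2} - \frac{5}{3} \right)}}{2} is an antiderivative of f.
Check: d/dx[\frac{\cos{\left(x^{2} + \frac{x}{2} - \frac{5}{3} \right)}}{2}] = - x \sin{\left(x^{2} + \frac{x}{2} - \frac{5}{3} \right)} - \frac{\sin{\left(x^{2} + \frac{x}{2} - \frac{5}{3} \right)}}{4} = f(x).
F(1) = \frac{\cos{\left(\frac{1}{6} \right)}}{2}; F(-3) = \frac{\cos{\left(\frac{35}{6} \right)}}{2}.
Integral = F(1) - F(-3) = - \frac{\cos{\left(\frac{35}{6} \right)}}{2} + \frac{\cos{\left(\frac{1}{6} \right)}}{2}.

Antiderivative: F(x) = \frac{\cos{\left(x^{2} + \frac{x}{2} - \frac{5}{3} \right)}}{2}; value = - \frac{\cos{\left(\frac{35}{6} \right)}}{2} + \frac{\cos{\left(\frac{1}{6} \right)}}{2}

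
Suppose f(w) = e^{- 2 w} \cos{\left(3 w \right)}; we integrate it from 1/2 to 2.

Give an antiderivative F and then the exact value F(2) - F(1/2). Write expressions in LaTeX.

An antiderivative F(w) passes only if d/dw[F] lands on f(w) exactly.
F(w) = \frac{\left(3 \sin{\left(3 w \right)} - 2 \cos{\left(3 w \right)}\right) e^{- 2 w}}{13} is an antiderivative of f.
Check: d/dw[\frac{\left(3 \sin{\left(3 w \right)} - 2 \cos{\left(3 w \right)}\right) e^{- 2 w}}{13}] = e^{- 2 w} \cos{\left(3 w \right)} = f(w).
F(2) = - \frac{2 \cos{\left(6 \right)}}{13 e^{4}} + \frac{3 \sin{\left(6 \right)}}{13 e^{4}}; F(1/2) = - \frac{2 \cos{\left(\frac{3}{2} \right)}}{13 e} + \frac{3 \sin{\left(\frac{3}{2} \right)}}{13 e}.
Integral = F(2) - F(1/2) = - \frac{3 \sin{\left(\frac{3}{2} \right)}}{13 e} - \frac{2 \cos{\left(6 \right)}}{13 e^{4}} + \frac{3 \sin{\left(6 \right)}}{13 e^{4}} + \frac{2 \cos{\left(\frac{3}{2} \right)}}{13 e}.

Antiderivative: F(w) = \frac{\left(3 \sin{\left(3 w \right)} - 2 \cos{\left(3 w \right)}\right) e^{- 2 w}}{13}; value = - \frac{3 \sin{\left(\frac{3}{2} \right)}}{13 e} - \frac{2 \cos{\left(6 \right)}}{13 e^{4}} + \frac{3 \sin{\left(6 \right)}}{13 e^{4}} + \frac{2 \cos{\left(\frac{3}{2} \right)}}{13 e}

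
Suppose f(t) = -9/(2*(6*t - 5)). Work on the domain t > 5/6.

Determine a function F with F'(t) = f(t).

An antiderivative is F(t) = -3*log(3*t - 5/2)/4.

Whatever form F(t) takes, F'(t) = f(t) is non-negotiable.
Check: d/dt[-3*log(3*t - 5/2)/4] = -9/(12*t - 10), which equals f(t).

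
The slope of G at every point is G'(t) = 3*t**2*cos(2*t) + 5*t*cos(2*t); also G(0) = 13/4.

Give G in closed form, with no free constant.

G(t) = 3*t**2*sin(2*t)/2 + 5*t*sin(2*t)/2 + 3*t*cos(2*t)/2 - 3*sin(2*t)/4 + 5*cos(2*t)/4 + 2

The integrand splits into summands that can be handled one at a time.
A general antiderivative is 3*t**2*sin(2*t)/2 + 5*t*sin(2*t)/2 + 3*t*cos(2*t)/2 - 3*sin(2*t)/4 + 5*cos(2*t)/4 + C.
The condition gives C = 13/4 - (5/4) = 2.
So G(t) = 3*t**2*sin(2*t)/2 + 5*t*sin(2*t)/2 + 3*t*cos(2*t)/2 - 3*sin(2*t)/4 + 5*cos(2*t)/4 + 2.
Check: d/dt[3*t**2*sin(2*t)/2 + 5*t*sin(2*t)/2 + 3*t*cos(2*t)/2 - 3*sin(2*t)/4 + 5*cos(2*t)/4 + 2] = 3*t**2*cos(2*t) + 5*t*cos(2*t) = G'(t).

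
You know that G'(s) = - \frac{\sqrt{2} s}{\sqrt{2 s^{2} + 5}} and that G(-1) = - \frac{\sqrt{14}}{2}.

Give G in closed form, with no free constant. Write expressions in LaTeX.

G'(s) matches the chain-rule pattern g'(h)*h' with inner function h(s) = s^{2} + \frac{5}{2}; substituting u = h(s) collapses the integral.
A general antiderivative is - \sqrt{s^{2} + \frac{5}{2}} + C.
The condition gives C = - \frac{\sqrt{14}}{2} - (- \frac{\sqrt{14}}{2}) = 0.
So G(s) = - \sqrt{s^{2} + \frac{5}{2}}.
Check: d/ds[- \sqrt{s^{2} + \frac{5}{2}}] = - \frac{\sqrt{2} s}{\sqrt{2 s^{2} + 5}} = G'(s).

G(s) = - \sqrt{s^{2} + \frac{5}{2}}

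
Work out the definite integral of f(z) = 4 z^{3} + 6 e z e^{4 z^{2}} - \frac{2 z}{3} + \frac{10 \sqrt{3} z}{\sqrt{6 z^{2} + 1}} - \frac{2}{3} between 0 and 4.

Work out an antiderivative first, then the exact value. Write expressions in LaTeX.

Antiderivative: F(z) = \frac{12 z^{4} - 4 z^{2} - 8 z + 20 \sqrt{3} \sqrt{6 z^{2} + 1} + 9 e e^{4 z^{2}} + 15}{12}; value = - \frac{5 \sqrt{3}}{3} - \frac{3 e}{4} + \frac{5 \sqrt{291}}{3} + 248 + \frac{3 e^{65}}{4}

Integrate term by term and add the pieces.
F(z) = \frac{12 z^{4} - 4 z^{2} - 8 z + 20 \sqrt{3} \sqrt{6 z^{2} + 1} + 9 e e^{4 z^{2}} + 15}{12} is an antiderivative of f.
Check: d/dz[\frac{12 z^{4} - 4 z^{2} - 8 z + 20 \sqrt{3} \sqrt{6 z^{2} + 1} + 9 e e^{4 z^{2}} + 15}{12}] = \frac{12 z^{3} \sqrt{6 z^{2} + 1} + 18 e z \sqrt{6 z^{2} + 1} e^{4 z^{2}} - 2 z \sqrt{6 z^{2} + 1} + 30 \sqrt{3} z - 2 \sqrt{6 z^{2} + 1}}{3 \sqrt{6 z^{2} + 1}}, which equals f(z).
F(4) = \frac{5 \sqrt{291}}{3} + \frac{997}{4} + \frac{3 e^{65}}{4}; F(0) = \frac{5}{4} + \frac{3 e}{4} + \frac{5 \sqrt{3}}{3}.
Integral = F(4) - F(0) = - \frac{5 \sqrt{3}}{3} - \frac{3 e}{4} + \frac{5 \sqrt{291}}{3} + 248 + \frac{3 e^{65}}{4}.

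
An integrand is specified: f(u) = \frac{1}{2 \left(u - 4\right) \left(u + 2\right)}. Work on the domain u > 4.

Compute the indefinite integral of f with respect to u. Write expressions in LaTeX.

The denominator factors as 2 \left(u - 4\right) \left(u + 2\right); partial fractions split f into directly integrable pieces: - \frac{1}{12 \left(u + 2\right)} + \frac{1}{12 \left(u - 4\right)}.
Check: d/du[- \frac{- \log{\left(u - 4 \right)} + \log{\left(u + 2 \right)}}{12}] = \frac{1}{2 u^{2} - 4 u - 16}, which equals f(u).

F(u) = - \frac{- \log{\left(u - 4 \right)} + \log{\left(u + 2 \right)}}{12} + C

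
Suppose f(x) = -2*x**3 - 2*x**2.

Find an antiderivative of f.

The integrand splits into summands that can be handled one at a time.
Check: d/dx[x**3*(-3*x - 4)/6] = -2*x**3 - 2*x**2 = f(x).

An antiderivative is F(x) = x**3*(-3*x - 4)/6.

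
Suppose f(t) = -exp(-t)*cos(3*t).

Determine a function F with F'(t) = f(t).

Check any antiderivative F(t) by computing F'(t) and comparing it with f(t).
Check: d/dt[(-3*sin(3*t) + cos(3*t))*exp(-t)/10] = -exp(-t)*cos(3*t) = f(t).

An antiderivative is F(t) = (-3*sin(3*t) + cos(3*t))*exp(-t)/10.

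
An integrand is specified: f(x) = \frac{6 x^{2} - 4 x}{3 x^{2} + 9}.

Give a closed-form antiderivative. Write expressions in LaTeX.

An antiderivative is F(x) = 2 x - \frac{2 \log{\left(x^{2} + 3 \right)}}{3} - 2 \sqrt{3} \operatorname{atan}{\left(\frac{\sqrt{3} x}{3} \right)}.

Since d/dx undoes antidifferentiation here, F'(x) = f(x) is required of F(x).
Check: d/dx[2 x - \frac{2 \log{\left(x^{2} + 3 \right)}}{3} - 2 \sqrt{3} \operatorname{atan}{\left(\frac{\sqrt{3} x}{3} \right)}] = \frac{6 x^{2} - 4 x}{3 x^{2} + 9} = f(x).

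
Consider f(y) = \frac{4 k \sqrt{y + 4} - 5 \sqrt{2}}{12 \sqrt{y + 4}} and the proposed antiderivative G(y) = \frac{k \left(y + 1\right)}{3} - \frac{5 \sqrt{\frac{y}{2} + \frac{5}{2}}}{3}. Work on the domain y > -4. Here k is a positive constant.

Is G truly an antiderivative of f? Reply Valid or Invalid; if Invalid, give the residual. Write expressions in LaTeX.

d/dy[G] = \frac{4 k \sqrt{y + 5} - 5 \sqrt{2}}{12 \sqrt{y + 5}}
d/dy[G] - f(y) = \frac{- 5 \sqrt{2} \sqrt{y + 4} + 5 \sqrt{2} \sqrt{y + 5}}{12 \sqrt{y + 4} \sqrt{y + 5}} != 0.

Invalid: d/dy[G] - f = \frac{- 5 \sqrt{2} \sqrt{y + 4} + 5 \sqrt{2} \sqrt{y + 5}}{12 \sqrt{y + 4} \sqrt{y + 5}}, which is not 0.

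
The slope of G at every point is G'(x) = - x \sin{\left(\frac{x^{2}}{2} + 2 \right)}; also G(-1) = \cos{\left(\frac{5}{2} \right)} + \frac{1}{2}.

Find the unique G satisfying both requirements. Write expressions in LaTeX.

G'(x) matches the chain-rule pattern g'(h)*h' with inner function h(x) = \frac{x^{2}}{2} + 2; substituting u = h(x) collapses the integral.
A general antiderivative is \cos{\left(\frac{x^{2}}{2} + 2 \right)} + C.
The condition gives C = \cos{\left(\frac{5}{2} \right)} + \frac{1}{2} - (\cos{\left(\frac{5}{2} \right)}) = \frac{1}{2}.
So G(x) = \frac{2 \cos{\left(\frac{x^{2}}{2} + 2 \right)} + 1}{2}.
Check: d/dx[\frac{2 \cos{\left(\frac{x^{2}}{2} + 2 \right)} + 1}{2}] = - x \sin{\left(\frac{x^{2}}{2} + 2 \right)} = G'(x).

G(x) = \frac{2 \cos{\left(\frac{x^{2}}{2} + 2 \right)} + 1}{2}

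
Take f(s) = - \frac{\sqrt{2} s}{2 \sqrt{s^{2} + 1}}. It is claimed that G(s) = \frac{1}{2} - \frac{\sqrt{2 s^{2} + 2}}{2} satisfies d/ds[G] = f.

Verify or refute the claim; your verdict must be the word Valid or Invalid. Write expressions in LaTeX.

d/ds[G] = - \frac{\sqrt{2} s}{2 \sqrt{s^{2} + 1}}
This equals f(s) exactly, so the claim holds.

Valid. The derivative of G reproduces f.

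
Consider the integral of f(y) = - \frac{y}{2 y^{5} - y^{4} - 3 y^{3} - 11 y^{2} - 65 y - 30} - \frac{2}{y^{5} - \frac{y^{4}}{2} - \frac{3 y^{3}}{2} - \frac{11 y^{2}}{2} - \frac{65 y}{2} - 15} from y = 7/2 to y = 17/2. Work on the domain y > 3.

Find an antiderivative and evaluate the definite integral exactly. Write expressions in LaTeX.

The denominator factors as \left(y - 3\right) \left(y + 2\right) \left(2 y + 1\right) \left(y^{2} + 5\right); partial fractions split f into directly integrable pieces: - \frac{13 y - 17}{378 \left(y^{2} + 5\right)} + \frac{8}{63 \left(2 y + 1\right)} - \frac{2}{135 \left(y + 2\right)} - \frac{1}{70 \left(y - 3\right)}.
F(y) = - \frac{\log{\left(y - 3 \right)}}{70} + \frac{4 \log{\left(y + \frac{1}{2} \right)}}{63} - \frac{2 \log{\left(y + 2 \right)}}{135} - \frac{13 \log{\left(y^{2} + 5 \right)}}{756} + \frac{17 \sqrt{5} \operatorname{atan}{\left(\frac{\sqrt{5} y}{5} \right)}}{1890} is an antiderivative of f.
Check: d/dy[- \frac{\log{\left(y - 3 \right)}}{70} + \frac{4 \log{\left(y + \frac{1}{2} \right)}}{63} - \frac{2 \log{\left(y + 2 \right)}}{135} - \frac{13 \log{\left(y^{2} + 5 \right)}}{756} + \frac{17 \sqrt{5} \operatorname{atan}{\left(\frac{\sqrt{5} y}{5} \right)}}{1890}] = \frac{- y - 4}{2 y^{5} - y^{4} - 3 y^{3} - 11 y^{2} - 65 y - 30}, which equals f(y).
F(17/2) = - \frac{13 \log{\left(\frac{309}{4} \right)}}{756} - \frac{2 \log{\left(\frac{21}{2} \right)}}{135} - \frac{\log{\left(\frac{11}{2} \right)}}{70} + \frac{17 \sqrt{5} \operatorname{atan}{\left(\frac{17 \sqrt{5}}{10} \right)}}{1890} + \frac{4 \log{\left(9 \right)}}{63}; F(7/2) = - \frac{13 \log{\left(\frac{69}{4} \right)}}{756} - \frac{2 \log{\left(\frac{11}{2} \right)}}{135} + \frac{\log{\left(2 \right)}}{70} + \frac{17 \sqrt{5} \operatorname{atan}{\left(\frac{7 \sqrt{5}}{10} \right)}}{1890} + \frac{4 \log{\left(4 \right)}}{63}.
Integral = F(17/2) - F(7/2) = - \frac{4 \log{\left(4 \right)}}{63} - \frac{13 \log{\left(\frac{309}{4} \right)}}{756} - \frac{2 \log{\left(\frac{21}{2} \right)}}{135} - \frac{17 \sqrt{5} \operatorname{atan}{\left(\frac{7 \sqrt{5}}{10} \right)}}{1890} - \frac{\log{\left(2 \right)}}{70} + \frac{\log{\left(\frac{11}{2} \right)}}{1890} + \frac{17 \sqrt{5} \operatorname{atan}{\left(\frac{17 \sqrt{5}}{10} \right)}}{1890} + \frac{13 \log{\left(\frac{69}{4} \right)}}{756} + \frac{4 \log{\left(9 \right)}}{63}.

Antiderivative: F(y) = - \frac{\log{\left(y - 3 \right)}}{70} + \frac{4 \log{\left(y + \frac{1}{2} \right)}}{63} - \frac{2 \log{\left(y + 2 \right)}}{135} - \frac{13 \log{\left(y^{2} + 5 \right)}}{756} + \frac{17 \sqrt{5} \operatorname{atan}{\left(\frac{\sqrt{5} y}{5} \right)}}{1890}; value = - \frac{4 \log{\left(4 \right)}}{63} - \frac{13 \log{\left(\frac{309}{4} \right)}}{756} - \frac{2 \log{\left(\frac{21}{2} \right)}}{135} - \frac{17 \sqrt{5} \operatorname{atan}{\left(\frac{7 \sqrt{5}}{10} \right)}}{1890} - \frac{\log{\left(2 \right)}}{70} + \frac{\log{\left(\frac{11}{2} \right)}}{1890} + \frac{17 \sqrt{5} \operatorname{atan}{\left(\frac{17 \sqrt{5}}{10} \right)}}{1890} + \frac{13 \log{\left(\frac{69}{4} \right)}}{756} + \frac{4 \log{\left(9 \right)}}{63}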